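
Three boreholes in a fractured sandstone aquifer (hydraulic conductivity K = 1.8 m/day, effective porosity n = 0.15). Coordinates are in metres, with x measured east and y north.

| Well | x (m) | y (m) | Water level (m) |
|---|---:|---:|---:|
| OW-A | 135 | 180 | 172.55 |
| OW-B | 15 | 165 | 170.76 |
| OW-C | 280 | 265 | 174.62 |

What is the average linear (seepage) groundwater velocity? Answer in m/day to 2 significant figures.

0.18 m/day

With h = a·x + b·y + c and OW-A as origin, the differences give:
  (-120)·a + (-15)·b = -1.79
  145·a + 85·b = +2.07
Eliminate b (×85 and ×(-15), subtract): -8025·a = -121.100 → a = ∂h/∂x = +0.01509
Back-substitute: b = ∂h/∂y = -0.001389.
|∇h| = √(0.01509² + -0.001389²) = 0.01515
Seepage velocity v = K·i/n = 1.8 × 0.01515 / 0.15 = 0.1818 m/day.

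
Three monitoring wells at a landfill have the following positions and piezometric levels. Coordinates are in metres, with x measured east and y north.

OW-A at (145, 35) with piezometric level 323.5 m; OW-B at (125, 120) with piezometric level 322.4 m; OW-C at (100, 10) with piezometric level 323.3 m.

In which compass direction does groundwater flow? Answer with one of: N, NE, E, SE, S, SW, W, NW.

NW

With h = a·x + b·y + c and OW-A as origin, the differences give:
  (-20)·a + 85·b = -1.1
  (-45)·a + (-25)·b = -0.2
Eliminate b (×(-25) and ×85, subtract): 4325·a = 44.50 → a = ∂h/∂x = +0.01029
Back-substitute: b = ∂h/∂y = -0.01052.
Flow = −∇h = (-0.01029 east, +0.01052 north), which points northwest.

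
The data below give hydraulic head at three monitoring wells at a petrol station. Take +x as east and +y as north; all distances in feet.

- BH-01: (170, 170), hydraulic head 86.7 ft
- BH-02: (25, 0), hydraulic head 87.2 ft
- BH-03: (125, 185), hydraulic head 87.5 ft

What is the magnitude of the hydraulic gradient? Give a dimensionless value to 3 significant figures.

Differences from BH-01: to BH-02 (Δx, Δy, Δh) = (-145, -170, +0.5); to BH-03 = (-45, 15, +0.8).
Determinant of the coordinate differences = (-145)·15 − (-45)·(-170) = -9825.
∂h/∂x = [(+0.5)·15 − (+0.8)·(-170)] / -9825 = -0.01461
∂h/∂y = [(-145)·(+0.8) − (-45)·(+0.5)] / -9825 = +0.009517
|∇h| = √(-0.01461² + 0.009517²) = 0.01744

0.0174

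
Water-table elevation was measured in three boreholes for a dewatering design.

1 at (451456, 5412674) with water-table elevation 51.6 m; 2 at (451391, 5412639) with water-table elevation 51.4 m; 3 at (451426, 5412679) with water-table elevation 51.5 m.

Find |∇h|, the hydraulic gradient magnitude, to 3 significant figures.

Taking 1 as reference: 2−1 = (-65, -35, -0.2); 3−1 = (-30, 5, -0.1).
Determinant of the coordinate differences = (-65)·5 − (-30)·(-35) = -1375.
∂h/∂x = [(-0.2)·5 − (-0.1)·(-35)] / -1375 = +0.003273
∂h/∂y = [(-65)·(-0.1) − (-30)·(-0.2)] / -1375 = -0.0003636
|∇h| = √(0.003273² + -0.0003636²) = 0.003293

0.00329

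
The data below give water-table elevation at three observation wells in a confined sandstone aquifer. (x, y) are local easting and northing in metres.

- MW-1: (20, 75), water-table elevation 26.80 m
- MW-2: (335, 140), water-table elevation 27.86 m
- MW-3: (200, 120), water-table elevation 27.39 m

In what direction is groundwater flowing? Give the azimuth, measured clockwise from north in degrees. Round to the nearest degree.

Taking MW-1 as reference: MW-2−MW-1 = (315, 65, +1.06); MW-3−MW-1 = (180, 45, +0.59).
Solve a·Δx + b·Δy = Δh: det = 315·45 − 180·65 = 2475.
∂h/∂x = [(+1.06)·45 − (+0.59)·65] / 2475 = +0.003778
∂h/∂y = [315·(+0.59) − 180·(+1.06)] / 2475 = -0.002000
Flow direction (−∇h) has components (-0.003778 E, +0.002000 N).
Azimuth = atan2(E, N) = atan2(-0.003778, +0.002000) = 297.9° ≈ 298°.

298°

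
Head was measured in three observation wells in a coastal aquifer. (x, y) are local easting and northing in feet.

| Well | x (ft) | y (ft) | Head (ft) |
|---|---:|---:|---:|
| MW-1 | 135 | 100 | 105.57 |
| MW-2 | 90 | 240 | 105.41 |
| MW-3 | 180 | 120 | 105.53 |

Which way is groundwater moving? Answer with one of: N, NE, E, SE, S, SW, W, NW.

With h = a·x + b·y + c and MW-1 as origin, the differences give:
  (-45)·a + 140·b = -0.16
  45·a + 20·b = -0.04
Eliminate b (×20 and ×140, subtract): -7200·a = 2.400 → a = ∂h/∂x = -0.0003333
Back-substitute: b = ∂h/∂y = -0.001250.
Flow = −∇h = (+0.0003333 east, +0.001250 north), which points north.

N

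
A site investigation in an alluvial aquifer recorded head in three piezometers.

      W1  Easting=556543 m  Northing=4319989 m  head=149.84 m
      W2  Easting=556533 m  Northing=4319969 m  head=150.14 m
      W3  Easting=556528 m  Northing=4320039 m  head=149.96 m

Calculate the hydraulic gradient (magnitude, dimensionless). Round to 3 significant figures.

Differences from W1: to W2 (Δx, Δy, Δh) = (-10, -20, +0.30); to W3 = (-15, 50, +0.12).
Solve a·Δx + b·Δy = Δh: det = (-10)·50 − (-15)·(-20) = -800.
∂h/∂x = [(+0.30)·50 − (+0.12)·(-20)] / -800 = -0.02175
∂h/∂y = [(-10)·(+0.12) − (-15)·(+0.30)] / -800 = -0.004125
|∇h| = √(-0.02175² + -0.004125²) = 0.02214

0.0221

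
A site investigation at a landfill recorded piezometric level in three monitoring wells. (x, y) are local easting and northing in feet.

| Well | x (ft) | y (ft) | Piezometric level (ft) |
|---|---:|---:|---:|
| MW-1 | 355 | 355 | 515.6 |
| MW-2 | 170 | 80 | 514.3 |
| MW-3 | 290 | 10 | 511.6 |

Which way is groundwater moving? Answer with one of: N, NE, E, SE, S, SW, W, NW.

SE

Taking MW-1 as reference: MW-2−MW-1 = (-185, -275, -1.3); MW-3−MW-1 = (-65, -345, -4.0).
Solve a·Δx + b·Δy = Δh: det = (-185)·(-345) − (-65)·(-275) = 45950.
∂h/∂x = [(-1.3)·(-345) − (-4.0)·(-275)] / 45950 = -0.01418
∂h/∂y = [(-185)·(-4.0) − (-65)·(-1.3)] / 45950 = +0.01427
Flow = −∇h = (+0.01418 east, -0.01427 north), which points southeast.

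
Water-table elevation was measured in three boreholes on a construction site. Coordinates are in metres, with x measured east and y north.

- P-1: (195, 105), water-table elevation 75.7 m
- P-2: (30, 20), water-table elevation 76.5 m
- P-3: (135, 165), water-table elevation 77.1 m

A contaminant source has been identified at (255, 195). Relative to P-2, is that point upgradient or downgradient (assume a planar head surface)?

Differences from P-1: to P-2 (Δx, Δy, Δh) = (-165, -85, +0.8); to P-3 = (-60, 60, +1.4).
Determinant of the coordinate differences = (-165)·60 − (-60)·(-85) = -15000.
∂h/∂x = [(+0.8)·60 − (+1.4)·(-85)] / -15000 = -0.01113
∂h/∂y = [(-165)·(+1.4) − (-60)·(+0.8)] / -15000 = +0.01220
Head at (255, 195) = 75.7 + (-0.01113)·(60) + (+0.01220)·(90) = 76.13 m.
That is lower than the 76.5 m at P-2, so the point is downgradient.

downgradient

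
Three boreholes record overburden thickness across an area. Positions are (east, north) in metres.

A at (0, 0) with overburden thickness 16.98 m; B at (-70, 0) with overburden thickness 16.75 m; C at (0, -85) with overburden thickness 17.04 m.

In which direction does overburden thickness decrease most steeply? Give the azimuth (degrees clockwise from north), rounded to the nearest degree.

∂d/∂x = (16.75 − 16.98) / (-70 − 0) = +0.003286
∂d/∂y = (17.04 − 16.98) / (-85 − 0) = -0.0007059
Steepest decrease is along −∇f: components (-0.003286 E, +0.0007059 N).
Azimuth = atan2(-0.003286, +0.0007059) = 282.1° ≈ 282°.

282°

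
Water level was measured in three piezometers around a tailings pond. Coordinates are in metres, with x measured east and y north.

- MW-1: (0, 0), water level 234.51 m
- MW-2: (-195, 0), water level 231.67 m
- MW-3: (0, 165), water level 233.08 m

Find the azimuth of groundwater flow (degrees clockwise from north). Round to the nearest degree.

301°

∂h/∂x = (231.67 − 234.51) / (-195 − 0) = +0.01456
∂h/∂y = (233.08 − 234.51) / (165 − 0) = -0.008667
Flow direction (−∇h) has components (-0.01456 E, +0.008667 N).
Azimuth = atan2(E, N) = atan2(-0.01456, +0.008667) = 300.8° ≈ 301°.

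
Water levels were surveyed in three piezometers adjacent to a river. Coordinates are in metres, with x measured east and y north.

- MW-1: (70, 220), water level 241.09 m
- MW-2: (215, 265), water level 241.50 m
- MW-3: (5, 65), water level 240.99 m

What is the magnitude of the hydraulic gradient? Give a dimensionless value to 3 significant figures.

Three-point gradient (reference MW-1): Δ to MW-2 = (145, 45, +0.41), Δ to MW-3 = (-65, -155, -0.10).
∂h/∂x = +0.003020, ∂h/∂y = -0.0006215 (det = -19550).
|∇h| = √(0.003020² + -0.0006215²) = 0.003083

0.00308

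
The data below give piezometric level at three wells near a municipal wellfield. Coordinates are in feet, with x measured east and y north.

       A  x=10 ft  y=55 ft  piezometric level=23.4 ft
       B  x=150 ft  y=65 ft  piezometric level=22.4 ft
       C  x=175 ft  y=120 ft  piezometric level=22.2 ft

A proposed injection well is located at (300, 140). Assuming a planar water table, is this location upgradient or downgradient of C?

downgradient

Taking A as reference: B−A = (140, 10, -1.0); C−A = (165, 65, -1.2).
Solve a·Δx + b·Δy = Δh: det = 140·65 − 165·10 = 7450.
∂h/∂x = [(-1.0)·65 − (-1.2)·10] / 7450 = -0.007114
∂h/∂y = [140·(-1.2) − 165·(-1.0)] / 7450 = -0.0004027
Head at (300, 140) = 23.4 + (-0.007114)·(290) + (-0.0004027)·(85) = 21.30 ft.
That is lower than the 22.2 ft at C, so the point is downgradient.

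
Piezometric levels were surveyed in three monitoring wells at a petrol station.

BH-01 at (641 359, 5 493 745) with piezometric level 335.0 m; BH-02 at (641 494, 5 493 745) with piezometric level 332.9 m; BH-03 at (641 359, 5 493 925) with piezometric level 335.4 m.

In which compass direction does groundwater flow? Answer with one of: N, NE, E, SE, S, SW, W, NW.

∂h/∂x = (332.9 − 335.0) / (641494 − 641359) = -0.01556
∂h/∂y = (335.4 − 335.0) / (5493925 − 5493745) = +0.002222
Flow = −∇h = (+0.01556 east, -0.002222 north), which points east.

E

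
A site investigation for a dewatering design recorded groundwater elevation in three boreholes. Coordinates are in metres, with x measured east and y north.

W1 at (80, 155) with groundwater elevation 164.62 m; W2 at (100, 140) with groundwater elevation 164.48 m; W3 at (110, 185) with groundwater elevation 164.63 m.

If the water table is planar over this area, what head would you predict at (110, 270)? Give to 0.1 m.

Taking W1 as reference: W2−W1 = (20, -15, -0.14); W3−W1 = (30, 30, +0.01).
Solve a·Δx + b·Δy = Δh: det = 20·30 − 30·(-15) = 1050.
∂h/∂x = [(-0.14)·30 − (+0.01)·(-15)] / 1050 = -0.003857
∂h/∂y = [20·(+0.01) − 30·(-0.14)] / 1050 = +0.004190
h(110, 270) = 164.62 + (-0.003857)·(30) + (+0.004190)·(115) = 164.62 -0.116 +0.482 = 164.986 m.

165.0 m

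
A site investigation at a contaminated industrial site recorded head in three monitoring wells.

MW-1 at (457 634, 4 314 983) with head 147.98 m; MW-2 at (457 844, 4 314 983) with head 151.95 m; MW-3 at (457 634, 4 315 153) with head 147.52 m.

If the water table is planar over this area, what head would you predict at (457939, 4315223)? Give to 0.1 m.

153.1 m

∂h/∂x = (151.95 − 147.98) / (457844 − 457634) = +0.01890
∂h/∂y = (147.52 − 147.98) / (4315153 − 4314983) = -0.002706
h(457939, 4315223) = 147.98 + (+0.01890)·(305) + (-0.002706)·(240) = 147.98 +5.766 -0.649 = 153.097 m.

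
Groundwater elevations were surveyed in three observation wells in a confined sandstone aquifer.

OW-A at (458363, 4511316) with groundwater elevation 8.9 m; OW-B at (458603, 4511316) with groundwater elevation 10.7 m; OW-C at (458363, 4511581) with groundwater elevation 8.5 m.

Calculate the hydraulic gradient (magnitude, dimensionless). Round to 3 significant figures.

0.00765

∂h/∂x = (10.7 − 8.9) / (458603 − 458363) = +0.007500
∂h/∂y = (8.5 − 8.9) / (4511581 − 4511316) = -0.001509
|∇h| = √(0.007500² + -0.001509²) = 0.00765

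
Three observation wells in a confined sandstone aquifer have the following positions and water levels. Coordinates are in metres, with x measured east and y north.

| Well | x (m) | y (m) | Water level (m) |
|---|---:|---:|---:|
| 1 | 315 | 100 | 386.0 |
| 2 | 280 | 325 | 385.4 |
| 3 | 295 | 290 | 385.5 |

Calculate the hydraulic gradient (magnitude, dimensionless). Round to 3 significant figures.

Differences from 1: to 2 (Δx, Δy, Δh) = (-35, 225, -0.6); to 3 = (-20, 190, -0.5).
Determinant of the coordinate differences = (-35)·190 − (-20)·225 = -2150.
∂h/∂x = [(-0.6)·190 − (-0.5)·225] / -2150 = +0.0006977
∂h/∂y = [(-35)·(-0.5) − (-20)·(-0.6)] / -2150 = -0.002558
|∇h| = √(0.0006977² + -0.002558²) = 0.002651

0.00265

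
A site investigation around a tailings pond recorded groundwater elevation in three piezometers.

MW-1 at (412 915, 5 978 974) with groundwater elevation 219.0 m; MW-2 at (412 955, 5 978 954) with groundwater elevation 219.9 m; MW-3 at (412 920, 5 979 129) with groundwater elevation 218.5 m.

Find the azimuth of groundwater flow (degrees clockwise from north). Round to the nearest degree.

281°

Taking MW-1 as reference: MW-2−MW-1 = (40, -20, +0.9); MW-3−MW-1 = (5, 155, -0.5).
Solve a·Δx + b·Δy = Δh: det = 40·155 − 5·(-20) = 6300.
∂h/∂x = [(+0.9)·155 − (-0.5)·(-20)] / 6300 = +0.02056
∂h/∂y = [40·(-0.5) − 5·(+0.9)] / 6300 = -0.003889
Flow direction (−∇h) has components (-0.02056 E, +0.003889 N).
Azimuth = atan2(E, N) = atan2(-0.02056, +0.003889) = 280.7° ≈ 281°.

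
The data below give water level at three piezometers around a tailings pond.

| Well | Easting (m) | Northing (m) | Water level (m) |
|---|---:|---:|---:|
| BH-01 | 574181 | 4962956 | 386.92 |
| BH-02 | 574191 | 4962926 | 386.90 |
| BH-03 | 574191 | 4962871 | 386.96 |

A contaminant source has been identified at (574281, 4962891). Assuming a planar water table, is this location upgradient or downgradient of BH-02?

downgradient

Differences from BH-01: to BH-02 (Δx, Δy, Δh) = (10, -30, -0.02); to BH-03 = (10, -85, +0.04).
Determinant of the coordinate differences = 10·(-85) − 10·(-30) = -550.
∂h/∂x = [(-0.02)·(-85) − (+0.04)·(-30)] / -550 = -0.005273
∂h/∂y = [10·(+0.04) − 10·(-0.02)] / -550 = -0.001091
Head at (574281, 4962891) = 386.92 + (-0.005273)·(100) + (-0.001091)·(-65) = 386.46 m.
That is lower than the 386.90 m at BH-02, so the point is downgradient.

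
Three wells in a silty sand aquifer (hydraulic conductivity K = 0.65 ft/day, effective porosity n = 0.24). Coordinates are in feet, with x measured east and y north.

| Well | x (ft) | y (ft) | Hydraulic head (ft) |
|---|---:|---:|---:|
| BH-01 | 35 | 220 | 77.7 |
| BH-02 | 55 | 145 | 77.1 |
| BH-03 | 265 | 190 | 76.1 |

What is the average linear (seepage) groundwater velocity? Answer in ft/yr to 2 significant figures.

With h = a·x + b·y + c and BH-01 as origin, the differences give:
  20·a + (-75)·b = -0.6
  230·a + (-30)·b = -1.6
Eliminate b (×(-30) and ×(-75), subtract): 16650·a = -102.00 → a = ∂h/∂x = -0.006126
Back-substitute: b = ∂h/∂y = +0.006366.
|∇h| = √(-0.006126² + 0.006366²) = 0.008835
Seepage velocity v = K·i/n = 0.65 × 0.008835 / 0.24 = 0.02393 ft/day = 8.74 ft/yr.

8.7 ft/yr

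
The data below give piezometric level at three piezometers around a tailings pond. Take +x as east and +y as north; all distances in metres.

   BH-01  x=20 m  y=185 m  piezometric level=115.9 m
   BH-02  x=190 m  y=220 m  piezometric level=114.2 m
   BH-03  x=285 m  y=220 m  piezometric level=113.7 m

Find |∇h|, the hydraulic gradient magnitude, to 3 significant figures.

Differences from BH-01: to BH-02 (Δx, Δy, Δh) = (170, 35, -1.7); to BH-03 = (265, 35, -2.2).
Determinant of the coordinate differences = 170·35 − 265·35 = -3325.
∂h/∂x = [(-1.7)·35 − (-2.2)·35] / -3325 = -0.005263
∂h/∂y = [170·(-2.2) − 265·(-1.7)] / -3325 = -0.02301
|∇h| = √(-0.005263² + -0.02301²) = 0.0236

0.0236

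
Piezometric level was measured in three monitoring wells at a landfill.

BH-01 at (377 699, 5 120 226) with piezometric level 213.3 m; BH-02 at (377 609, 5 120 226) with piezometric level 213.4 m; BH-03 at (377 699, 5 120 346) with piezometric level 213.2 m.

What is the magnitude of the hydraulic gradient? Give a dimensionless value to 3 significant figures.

∂h/∂x = (213.4 − 213.3) / (377609 − 377699) = -0.001111
∂h/∂y = (213.2 − 213.3) / (5120346 − 5120226) = -0.0008333
|∇h| = √(-0.001111² + -0.0008333²) = 0.001389

0.00139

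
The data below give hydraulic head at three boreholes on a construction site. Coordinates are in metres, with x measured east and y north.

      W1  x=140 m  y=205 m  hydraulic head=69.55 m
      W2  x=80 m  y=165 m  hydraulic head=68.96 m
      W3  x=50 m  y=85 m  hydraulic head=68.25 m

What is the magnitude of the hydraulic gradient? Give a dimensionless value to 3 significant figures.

0.00867

Taking W1 as reference: W2−W1 = (-60, -40, -0.59); W3−W1 = (-90, -120, -1.30).
Solve a·Δx + b·Δy = Δh: det = (-60)·(-120) − (-90)·(-40) = 3600.
∂h/∂x = [(-0.59)·(-120) − (-1.30)·(-40)] / 3600 = +0.005222
∂h/∂y = [(-60)·(-1.30) − (-90)·(-0.59)] / 3600 = +0.006917
|∇h| = √(0.005222² + 0.006917²) = 0.008667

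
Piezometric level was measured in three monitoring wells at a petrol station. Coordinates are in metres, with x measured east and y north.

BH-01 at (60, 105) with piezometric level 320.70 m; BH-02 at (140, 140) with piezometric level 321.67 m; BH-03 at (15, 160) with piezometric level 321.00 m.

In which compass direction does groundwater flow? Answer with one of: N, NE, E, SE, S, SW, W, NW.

Differences from BH-01: to BH-02 (Δx, Δy, Δh) = (80, 35, +0.97); to BH-03 = (-45, 55, +0.30).
Solve a·Δx + b·Δy = Δh: det = 80·55 − (-45)·35 = 5975.
∂h/∂x = [(+0.97)·55 − (+0.30)·35] / 5975 = +0.007172
∂h/∂y = [80·(+0.30) − (-45)·(+0.97)] / 5975 = +0.01132
Flow = −∇h = (-0.007172 east, -0.01132 north), which points southwest.

SW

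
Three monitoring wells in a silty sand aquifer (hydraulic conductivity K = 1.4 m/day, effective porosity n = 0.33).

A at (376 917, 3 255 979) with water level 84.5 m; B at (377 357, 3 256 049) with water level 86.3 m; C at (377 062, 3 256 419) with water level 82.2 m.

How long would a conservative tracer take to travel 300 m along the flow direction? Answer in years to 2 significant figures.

Taking A as reference: B−A = (440, 70, +1.8); C−A = (145, 440, -2.3).
Solve a·Δx + b·Δy = Δh: det = 440·440 − 145·70 = 183450.
∂h/∂x = [(+1.8)·440 − (-2.3)·70] / 183450 = +0.005195
∂h/∂y = [440·(-2.3) − 145·(+1.8)] / 183450 = -0.006939
|∇h| = √(0.005195² + -0.006939²) = 0.008668
Seepage velocity v = K·i/n = 1.4 × 0.008668 / 0.33 = 0.03677 m/day.
t = 300 / 0.03677 = 8159 days = 22.3 years.

22 years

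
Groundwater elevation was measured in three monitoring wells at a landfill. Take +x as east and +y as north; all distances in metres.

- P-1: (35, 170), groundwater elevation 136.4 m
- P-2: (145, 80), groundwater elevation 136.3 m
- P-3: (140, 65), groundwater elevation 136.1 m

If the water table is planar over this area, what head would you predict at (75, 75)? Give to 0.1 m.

Taking P-1 as reference: P-2−P-1 = (110, -90, -0.1); P-3−P-1 = (105, -105, -0.3).
Determinant of the coordinate differences = 110·(-105) − 105·(-90) = -2100.
∂h/∂x = [(-0.1)·(-105) − (-0.3)·(-90)] / -2100 = +0.007857
∂h/∂y = [110·(-0.3) − 105·(-0.1)] / -2100 = +0.01071
h(75, 75) = 136.4 + (+0.007857)·(40) + (+0.01071)·(-95) = 136.4 +0.314 -1.018 = 135.696 m.

135.7 m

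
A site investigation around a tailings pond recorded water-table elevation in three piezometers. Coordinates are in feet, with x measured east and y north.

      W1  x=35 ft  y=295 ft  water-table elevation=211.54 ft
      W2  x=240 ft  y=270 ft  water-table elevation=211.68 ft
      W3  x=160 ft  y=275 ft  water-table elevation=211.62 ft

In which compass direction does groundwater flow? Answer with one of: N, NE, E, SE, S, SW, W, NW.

Differences from W1: to W2 (Δx, Δy, Δh) = (205, -25, +0.14); to W3 = (125, -20, +0.08).
Solve a·Δx + b·Δy = Δh: det = 205·(-20) − 125·(-25) = -975.
∂h/∂x = [(+0.14)·(-20) − (+0.08)·(-25)] / -975 = +0.0008205
∂h/∂y = [205·(+0.08) − 125·(+0.14)] / -975 = +0.001128
Flow = −∇h = (-0.0008205 east, -0.001128 north), which points southwest.

SW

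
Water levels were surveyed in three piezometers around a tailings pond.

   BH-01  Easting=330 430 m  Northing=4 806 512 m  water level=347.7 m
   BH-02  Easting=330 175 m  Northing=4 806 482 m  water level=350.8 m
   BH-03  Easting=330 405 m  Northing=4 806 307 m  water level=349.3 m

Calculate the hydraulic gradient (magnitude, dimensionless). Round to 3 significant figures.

Taking BH-01 as reference: BH-02−BH-01 = (-255, -30, +3.1); BH-03−BH-01 = (-25, -205, +1.6).
Solve a·Δx + b·Δy = Δh: det = (-255)·(-205) − (-25)·(-30) = 51525.
∂h/∂x = [(+3.1)·(-205) − (+1.6)·(-30)] / 51525 = -0.01140
∂h/∂y = [(-255)·(+1.6) − (-25)·(+3.1)] / 51525 = -0.006414
|∇h| = √(-0.01140² + -0.006414²) = 0.01308

0.0131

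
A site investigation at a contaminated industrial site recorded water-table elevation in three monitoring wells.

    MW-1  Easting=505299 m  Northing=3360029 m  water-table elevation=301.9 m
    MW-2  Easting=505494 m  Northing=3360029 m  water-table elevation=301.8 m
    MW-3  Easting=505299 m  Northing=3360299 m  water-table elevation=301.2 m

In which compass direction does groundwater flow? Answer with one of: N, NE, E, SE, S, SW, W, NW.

∂h/∂x = (301.8 − 301.9) / (505494 − 505299) = -0.0005128
∂h/∂y = (301.2 − 301.9) / (3360299 − 3360029) = -0.002593
Flow = −∇h = (+0.0005128 east, +0.002593 north), which points north.

N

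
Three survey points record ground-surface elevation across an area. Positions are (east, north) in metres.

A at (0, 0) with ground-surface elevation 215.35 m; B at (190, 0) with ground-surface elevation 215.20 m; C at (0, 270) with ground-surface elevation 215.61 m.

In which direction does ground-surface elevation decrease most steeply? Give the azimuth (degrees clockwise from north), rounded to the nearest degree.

∂z/∂x = (215.20 − 215.35) / (190 − 0) = -0.0007895
∂z/∂y = (215.61 − 215.35) / (270 − 0) = +0.0009630
Steepest decrease is along −∇f: components (+0.0007895 E, -0.0009630 N).
Azimuth = atan2(+0.0007895, -0.0009630) = 140.7° ≈ 141°.

141°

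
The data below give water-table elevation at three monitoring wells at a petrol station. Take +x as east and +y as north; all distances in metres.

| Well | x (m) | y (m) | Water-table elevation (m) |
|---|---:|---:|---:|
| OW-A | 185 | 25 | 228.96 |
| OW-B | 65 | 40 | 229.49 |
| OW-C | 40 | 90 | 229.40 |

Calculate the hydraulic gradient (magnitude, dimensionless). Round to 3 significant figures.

0.00654

With h = a·x + b·y + c and OW-A as origin, the differences give:
  (-120)·a + 15·b = +0.53
  (-145)·a + 65·b = +0.44
Eliminate b (×65 and ×15, subtract): -5625·a = 27.850 → a = ∂h/∂x = -0.004951
Back-substitute: b = ∂h/∂y = -0.004276.
|∇h| = √(-0.004951² + -0.004276²) = 0.006542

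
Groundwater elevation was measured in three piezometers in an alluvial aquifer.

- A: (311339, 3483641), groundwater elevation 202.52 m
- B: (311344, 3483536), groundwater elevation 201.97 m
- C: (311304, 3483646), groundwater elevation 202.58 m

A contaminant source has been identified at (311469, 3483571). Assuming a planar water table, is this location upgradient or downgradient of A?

Differences from A: to B (Δx, Δy, Δh) = (5, -105, -0.55); to C = (-35, 5, +0.06).
Solve a·Δx + b·Δy = Δh: det = 5·5 − (-35)·(-105) = -3650.
∂h/∂x = [(-0.55)·5 − (+0.06)·(-105)] / -3650 = -0.0009726
∂h/∂y = [5·(+0.06) − (-35)·(-0.55)] / -3650 = +0.005192
Head at (311469, 3483571) = 202.52 + (-0.0009726)·(130) + (+0.005192)·(-70) = 202.03 m.
That is lower than the 202.52 m at A, so the point is downgradient.

downgradient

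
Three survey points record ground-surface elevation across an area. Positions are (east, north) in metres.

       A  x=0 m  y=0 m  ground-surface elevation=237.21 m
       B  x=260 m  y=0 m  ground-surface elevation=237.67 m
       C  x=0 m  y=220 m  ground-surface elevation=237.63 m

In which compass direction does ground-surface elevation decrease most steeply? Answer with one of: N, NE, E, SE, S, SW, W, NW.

∂z/∂x = (237.67 − 237.21) / (260 − 0) = +0.001769
∂z/∂y = (237.63 − 237.21) / (220 − 0) = +0.001909
Steepest decrease is along −∇f = (-0.001769 E, -0.001909 N) → southwest.

SW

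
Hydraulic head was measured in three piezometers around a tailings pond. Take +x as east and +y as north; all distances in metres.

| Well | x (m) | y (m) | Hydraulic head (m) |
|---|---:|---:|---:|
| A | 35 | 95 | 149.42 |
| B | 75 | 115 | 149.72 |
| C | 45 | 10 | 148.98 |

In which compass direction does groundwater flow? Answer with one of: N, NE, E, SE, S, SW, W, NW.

Differences from A: to B (Δx, Δy, Δh) = (40, 20, +0.30); to C = (10, -85, -0.44).
Solve a·Δx + b·Δy = Δh: det = 40·(-85) − 10·20 = -3600.
∂h/∂x = [(+0.30)·(-85) − (-0.44)·20] / -3600 = +0.004639
∂h/∂y = [40·(-0.44) − 10·(+0.30)] / -3600 = +0.005722
Flow = −∇h = (-0.004639 east, -0.005722 north), which points southwest.

SW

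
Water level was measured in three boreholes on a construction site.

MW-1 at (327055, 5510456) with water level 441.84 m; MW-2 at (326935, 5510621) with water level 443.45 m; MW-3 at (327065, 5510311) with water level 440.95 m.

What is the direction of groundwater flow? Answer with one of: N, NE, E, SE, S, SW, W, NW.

SE

Differences from MW-1: to MW-2 (Δx, Δy, Δh) = (-120, 165, +1.61); to MW-3 = (10, -145, -0.89).
Solve a·Δx + b·Δy = Δh: det = (-120)·(-145) − 10·165 = 15750.
∂h/∂x = [(+1.61)·(-145) − (-0.89)·165] / 15750 = -0.005498
∂h/∂y = [(-120)·(-0.89) − 10·(+1.61)] / 15750 = +0.005759
Flow = −∇h = (+0.005498 east, -0.005759 north), which points southeast.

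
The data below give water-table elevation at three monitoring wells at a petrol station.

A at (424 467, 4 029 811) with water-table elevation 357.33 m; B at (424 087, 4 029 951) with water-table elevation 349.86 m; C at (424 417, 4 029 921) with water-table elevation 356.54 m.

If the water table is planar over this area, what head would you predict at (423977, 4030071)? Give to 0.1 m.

347.9 m

Differences from A: to B (Δx, Δy, Δh) = (-380, 140, -7.47); to C = (-50, 110, -0.79).
Solve a·Δx + b·Δy = Δh: det = (-380)·110 − (-50)·140 = -34800.
∂h/∂x = [(-7.47)·110 − (-0.79)·140] / -34800 = +0.02043
∂h/∂y = [(-380)·(-0.79) − (-50)·(-7.47)] / -34800 = +0.002106
h(423977, 4030071) = 357.33 + (+0.02043)·(-490) + (+0.002106)·(260) = 357.33 -10.013 +0.548 = 347.865 m.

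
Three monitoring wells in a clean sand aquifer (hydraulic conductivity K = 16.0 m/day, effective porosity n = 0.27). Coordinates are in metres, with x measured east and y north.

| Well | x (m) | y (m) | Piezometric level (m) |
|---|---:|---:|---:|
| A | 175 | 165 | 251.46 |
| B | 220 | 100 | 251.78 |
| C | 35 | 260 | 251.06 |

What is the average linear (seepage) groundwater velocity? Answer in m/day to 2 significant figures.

0.33 m/day

With h = a·x + b·y + c and A as origin, the differences give:
  45·a + (-65)·b = +0.32
  (-140)·a + 95·b = -0.40
Eliminate b (×95 and ×(-65), subtract): -4825·a = 4.400 → a = ∂h/∂x = -0.0009119
Back-substitute: b = ∂h/∂y = -0.005554.
|∇h| = √(-0.0009119² + -0.005554²) = 0.005628
Seepage velocity v = K·i/n = 16.0 × 0.005628 / 0.27 = 0.3335 m/day.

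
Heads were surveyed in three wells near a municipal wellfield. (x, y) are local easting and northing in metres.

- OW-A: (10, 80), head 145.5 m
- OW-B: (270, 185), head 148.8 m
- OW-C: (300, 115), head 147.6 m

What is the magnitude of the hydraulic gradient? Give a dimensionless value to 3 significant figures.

With h = a·x + b·y + c and OW-A as origin, the differences give:
  260·a + 105·b = +3.3
  290·a + 35·b = +2.1
Eliminate b (×35 and ×105, subtract): -21350·a = -105.00 → a = ∂h/∂x = +0.004918
Back-substitute: b = ∂h/∂y = +0.01925.
|∇h| = √(0.004918² + 0.01925²) = 0.01987

0.0199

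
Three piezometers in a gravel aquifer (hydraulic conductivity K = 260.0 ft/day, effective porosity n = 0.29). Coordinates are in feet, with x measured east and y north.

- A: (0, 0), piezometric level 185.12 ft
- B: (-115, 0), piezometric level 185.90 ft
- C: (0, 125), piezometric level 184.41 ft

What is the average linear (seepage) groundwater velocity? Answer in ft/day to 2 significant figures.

7.9 ft/day

∂h/∂x = (185.90 − 185.12) / (-115 − 0) = -0.006783
∂h/∂y = (184.41 − 185.12) / (125 − 0) = -0.005680
|∇h| = √(-0.006783² + -0.005680²) = 0.008847
Seepage velocity v = K·i/n = 260.0 × 0.008847 / 0.29 = 7.932 ft/day.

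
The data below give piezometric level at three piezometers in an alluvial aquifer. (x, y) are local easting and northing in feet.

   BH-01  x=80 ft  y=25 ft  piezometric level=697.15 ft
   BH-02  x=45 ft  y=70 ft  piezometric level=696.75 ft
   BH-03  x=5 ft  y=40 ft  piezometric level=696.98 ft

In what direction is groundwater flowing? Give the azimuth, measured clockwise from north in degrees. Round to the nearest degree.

356°

Three-point gradient (reference BH-01): Δ to BH-02 = (-35, 45, -0.40), Δ to BH-03 = (-75, 15, -0.17).
∂h/∂x = +0.0005789, ∂h/∂y = -0.008439 (det = 2850).
Flow direction (−∇h) has components (-0.0005789 E, +0.008439 N).
Azimuth = atan2(E, N) = atan2(-0.0005789, +0.008439) = 356.1° ≈ 356°.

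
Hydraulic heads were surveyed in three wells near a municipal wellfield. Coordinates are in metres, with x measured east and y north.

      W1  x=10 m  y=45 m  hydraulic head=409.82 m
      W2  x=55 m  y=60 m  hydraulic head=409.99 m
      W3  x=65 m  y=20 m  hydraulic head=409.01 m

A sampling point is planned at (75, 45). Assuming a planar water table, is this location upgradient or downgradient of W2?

downgradient

Differences from W1: to W2 (Δx, Δy, Δh) = (45, 15, +0.17); to W3 = (55, -25, -0.81).
Determinant of the coordinate differences = 45·(-25) − 55·15 = -1950.
∂h/∂x = [(+0.17)·(-25) − (-0.81)·15] / -1950 = -0.004051
∂h/∂y = [45·(-0.81) − 55·(+0.17)] / -1950 = +0.02349
Head at (75, 45) = 409.82 + (-0.004051)·(65) + (+0.02349)·(0) = 409.56 m.
That is lower than the 409.99 m at W2, so the point is downgradient.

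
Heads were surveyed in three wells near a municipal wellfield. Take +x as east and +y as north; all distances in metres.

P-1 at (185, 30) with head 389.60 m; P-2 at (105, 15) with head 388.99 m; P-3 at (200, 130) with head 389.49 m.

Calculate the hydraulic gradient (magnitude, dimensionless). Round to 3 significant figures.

With h = a·x + b·y + c and P-1 as origin, the differences give:
  (-80)·a + (-15)·b = -0.61
  15·a + 100·b = -0.11
Eliminate b (×100 and ×(-15), subtract): -7775·a = -62.650 → a = ∂h/∂x = +0.008058
Back-substitute: b = ∂h/∂y = -0.002309.
|∇h| = √(0.008058² + -0.002309²) = 0.008382

0.00838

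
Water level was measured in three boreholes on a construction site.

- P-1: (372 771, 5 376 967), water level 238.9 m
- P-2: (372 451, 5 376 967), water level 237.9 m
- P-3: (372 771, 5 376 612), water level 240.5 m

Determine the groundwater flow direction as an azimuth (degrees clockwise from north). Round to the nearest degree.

325°

∂h/∂x = (237.9 − 238.9) / (372451 − 372771) = +0.003125
∂h/∂y = (240.5 − 238.9) / (5376612 − 5376967) = -0.004507
Flow direction (−∇h) has components (-0.003125 E, +0.004507 N).
Azimuth = atan2(E, N) = atan2(-0.003125, +0.004507) = 325.3° ≈ 325°.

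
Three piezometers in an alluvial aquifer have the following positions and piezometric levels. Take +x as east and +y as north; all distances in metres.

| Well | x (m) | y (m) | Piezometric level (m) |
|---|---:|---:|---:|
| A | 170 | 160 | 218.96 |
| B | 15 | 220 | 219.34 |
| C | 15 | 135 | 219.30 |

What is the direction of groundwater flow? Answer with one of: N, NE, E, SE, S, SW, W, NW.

With h = a·x + b·y + c and A as origin, the differences give:
  (-155)·a + 60·b = +0.38
  (-155)·a + (-25)·b = +0.34
Eliminate b (×(-25) and ×60, subtract): 13175·a = -29.900 → a = ∂h/∂x = -0.002269
Back-substitute: b = ∂h/∂y = +0.0004706.
Flow = −∇h = (+0.002269 east, -0.0004706 north), which points east.

E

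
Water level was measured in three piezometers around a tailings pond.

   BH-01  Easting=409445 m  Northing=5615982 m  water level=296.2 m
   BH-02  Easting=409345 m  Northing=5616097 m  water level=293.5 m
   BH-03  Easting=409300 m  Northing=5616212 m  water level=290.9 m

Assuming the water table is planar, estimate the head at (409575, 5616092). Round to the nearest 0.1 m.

294.0 m

Differences from BH-01: to BH-02 (Δx, Δy, Δh) = (-100, 115, -2.7); to BH-03 = (-145, 230, -5.3).
Determinant of the coordinate differences = (-100)·230 − (-145)·115 = -6325.
∂h/∂x = [(-2.7)·230 − (-5.3)·115] / -6325 = +0.001818
∂h/∂y = [(-100)·(-5.3) − (-145)·(-2.7)] / -6325 = -0.02190
h(409575, 5616092) = 296.2 + (+0.001818)·(130) + (-0.02190)·(110) = 296.2 +0.236 -2.409 = 294.028 m.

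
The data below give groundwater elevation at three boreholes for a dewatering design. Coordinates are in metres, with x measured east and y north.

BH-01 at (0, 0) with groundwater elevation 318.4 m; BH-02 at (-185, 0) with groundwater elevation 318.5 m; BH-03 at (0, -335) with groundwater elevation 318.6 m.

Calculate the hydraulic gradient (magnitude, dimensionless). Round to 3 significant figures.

∂h/∂x = (318.5 − 318.4) / (-185 − 0) = -0.0005405
∂h/∂y = (318.6 − 318.4) / (-335 − 0) = -0.0005970
|∇h| = √(-0.0005405² + -0.0005970²) = 0.0008053

0.000805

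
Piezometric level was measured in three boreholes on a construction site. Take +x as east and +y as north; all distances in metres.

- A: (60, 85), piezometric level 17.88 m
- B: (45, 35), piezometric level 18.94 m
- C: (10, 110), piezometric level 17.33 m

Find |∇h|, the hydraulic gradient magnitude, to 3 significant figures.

Differences from A: to B (Δx, Δy, Δh) = (-15, -50, +1.06); to C = (-50, 25, -0.55).
Solve a·Δx + b·Δy = Δh: det = (-15)·25 − (-50)·(-50) = -2875.
∂h/∂x = [(+1.06)·25 − (-0.55)·(-50)] / -2875 = +0.0003478
∂h/∂y = [(-15)·(-0.55) − (-50)·(+1.06)] / -2875 = -0.02130
|∇h| = √(0.0003478² + -0.02130²) = 0.0213

0.0213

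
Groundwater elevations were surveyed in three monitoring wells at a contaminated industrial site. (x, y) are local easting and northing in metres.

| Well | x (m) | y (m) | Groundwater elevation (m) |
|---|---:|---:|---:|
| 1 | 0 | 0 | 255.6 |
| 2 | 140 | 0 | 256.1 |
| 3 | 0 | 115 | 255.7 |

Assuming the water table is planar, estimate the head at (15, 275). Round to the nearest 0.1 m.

∂h/∂x = (256.1 − 255.6) / (140 − 0) = +0.003571
∂h/∂y = (255.7 − 255.6) / (115 − 0) = +0.0008696
h(15, 275) = 255.6 + (+0.003571)·(15) + (+0.0008696)·(275) = 255.6 +0.054 +0.239 = 255.893 m.

255.9 m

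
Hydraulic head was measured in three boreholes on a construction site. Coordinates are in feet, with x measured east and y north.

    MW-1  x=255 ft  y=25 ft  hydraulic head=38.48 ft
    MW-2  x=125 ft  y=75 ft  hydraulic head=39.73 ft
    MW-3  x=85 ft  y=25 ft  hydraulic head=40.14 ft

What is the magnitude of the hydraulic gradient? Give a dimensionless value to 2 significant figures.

0.0098

With h = a·x + b·y + c and MW-1 as origin, the differences give:
  (-130)·a + 50·b = +1.25
  (-170)·a + 0·b = +1.66
Eliminate b (×0 and ×50, subtract): 8500·a = -83.000 → a = ∂h/∂x = -0.009765
Back-substitute: b = ∂h/∂y = -0.0003882.
|∇h| = √(-0.009765² + -0.0003882²) = 0.009773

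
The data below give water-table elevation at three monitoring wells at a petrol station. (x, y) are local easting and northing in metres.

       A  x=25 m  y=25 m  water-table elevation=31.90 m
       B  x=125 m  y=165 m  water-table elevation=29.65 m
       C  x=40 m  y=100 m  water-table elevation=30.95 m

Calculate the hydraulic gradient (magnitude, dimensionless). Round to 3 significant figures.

0.0131

With h = a·x + b·y + c and A as origin, the differences give:
  100·a + 140·b = -2.25
  15·a + 75·b = -0.95
Eliminate b (×75 and ×140, subtract): 5400·a = -35.750 → a = ∂h/∂x = -0.006620
Back-substitute: b = ∂h/∂y = -0.01134.
|∇h| = √(-0.006620² + -0.01134²) = 0.01313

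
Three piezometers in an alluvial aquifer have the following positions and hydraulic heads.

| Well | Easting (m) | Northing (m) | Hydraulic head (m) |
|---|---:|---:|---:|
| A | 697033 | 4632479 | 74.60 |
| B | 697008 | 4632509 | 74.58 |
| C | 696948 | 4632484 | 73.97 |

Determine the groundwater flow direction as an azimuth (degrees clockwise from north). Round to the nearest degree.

233°

With h = a·x + b·y + c and A as origin, the differences give:
  (-25)·a + 30·b = -0.02
  (-85)·a + 5·b = -0.63
Eliminate b (×5 and ×30, subtract): 2425·a = 18.800 → a = ∂h/∂x = +0.007753
Back-substitute: b = ∂h/∂y = +0.005794.
Flow direction (−∇h) has components (-0.007753 E, -0.005794 N).
Azimuth = atan2(E, N) = atan2(-0.007753, -0.005794) = 233.2° ≈ 233°.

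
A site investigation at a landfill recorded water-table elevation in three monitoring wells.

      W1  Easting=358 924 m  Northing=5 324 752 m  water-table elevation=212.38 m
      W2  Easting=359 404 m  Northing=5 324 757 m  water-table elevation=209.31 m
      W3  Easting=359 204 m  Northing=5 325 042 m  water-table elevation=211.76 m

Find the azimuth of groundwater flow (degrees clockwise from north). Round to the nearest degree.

With h = a·x + b·y + c and W1 as origin, the differences give:
  480·a + 5·b = -3.07
  280·a + 290·b = -0.62
Eliminate b (×290 and ×5, subtract): 137800·a = -887.200 → a = ∂h/∂x = -0.006438
Back-substitute: b = ∂h/∂y = +0.004078.
Flow direction (−∇h) has components (+0.006438 E, -0.004078 N).
Azimuth = atan2(E, N) = atan2(+0.006438, -0.004078) = 122.4° ≈ 122°.

122°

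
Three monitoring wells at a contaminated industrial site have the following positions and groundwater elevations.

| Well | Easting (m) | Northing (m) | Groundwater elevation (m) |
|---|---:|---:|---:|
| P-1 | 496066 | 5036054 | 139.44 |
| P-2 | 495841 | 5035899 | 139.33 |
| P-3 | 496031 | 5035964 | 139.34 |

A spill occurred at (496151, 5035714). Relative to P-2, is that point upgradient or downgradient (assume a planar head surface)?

downgradient

Taking P-1 as reference: P-2−P-1 = (-225, -155, -0.11); P-3−P-1 = (-35, -90, -0.10).
Determinant of the coordinate differences = (-225)·(-90) − (-35)·(-155) = 14825.
∂h/∂x = [(-0.11)·(-90) − (-0.10)·(-155)] / 14825 = -0.0003777
∂h/∂y = [(-225)·(-0.10) − (-35)·(-0.11)] / 14825 = +0.001258
Head at (496151, 5035714) = 139.44 + (-0.0003777)·(85) + (+0.001258)·(-340) = 138.98 m.
That is lower than the 139.33 m at P-2, so the point is downgradient.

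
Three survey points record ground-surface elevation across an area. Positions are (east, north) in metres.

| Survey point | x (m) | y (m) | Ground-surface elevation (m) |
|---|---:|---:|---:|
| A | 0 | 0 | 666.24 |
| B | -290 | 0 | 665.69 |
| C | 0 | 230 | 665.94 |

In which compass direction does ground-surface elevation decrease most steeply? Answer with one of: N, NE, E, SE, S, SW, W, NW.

NW

∂z/∂x = (665.69 − 666.24) / (-290 − 0) = +0.001897
∂z/∂y = (665.94 − 666.24) / (230 − 0) = -0.001304
Steepest decrease is along −∇f = (-0.001897 E, +0.001304 N) → northwest.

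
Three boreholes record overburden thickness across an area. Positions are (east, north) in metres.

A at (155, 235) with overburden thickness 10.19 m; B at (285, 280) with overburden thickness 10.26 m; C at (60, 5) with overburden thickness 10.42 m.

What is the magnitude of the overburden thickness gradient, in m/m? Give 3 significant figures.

Three-point gradient (reference A): Δ to B = (130, 45, +0.07), Δ to C = (-95, -230, +0.23).
∂d/∂x = +0.001032, ∂d/∂y = -0.001426 (det = -25625).
|∇f| = √(0.001032² + -0.001426²) = 0.00176 m/m

0.00176 m/m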